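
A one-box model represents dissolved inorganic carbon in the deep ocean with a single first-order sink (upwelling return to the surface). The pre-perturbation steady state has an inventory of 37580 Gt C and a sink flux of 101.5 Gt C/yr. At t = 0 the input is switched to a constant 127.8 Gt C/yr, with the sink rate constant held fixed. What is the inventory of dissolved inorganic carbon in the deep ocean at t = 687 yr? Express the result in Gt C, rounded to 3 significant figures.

45800 Gt C

The sink rate constant is k = F₀/M₀ = 101.5/37580 = 0.002701 yr⁻¹.
Solving dM/dt = F₁ − kM with M(0) = M₀ gives M(t) = F₁/k + (M₀ − F₁/k)·e^(−kt).
F₁/k = 127.8/0.002701 = 47317 Gt C; kt = 0.002701 × 687 = 1.856, e^(−kt) = 0.1564.
M(687) = 47317 + (37580 − 47317) × 0.1564 = 47317 − 1523 = 45795 Gt C.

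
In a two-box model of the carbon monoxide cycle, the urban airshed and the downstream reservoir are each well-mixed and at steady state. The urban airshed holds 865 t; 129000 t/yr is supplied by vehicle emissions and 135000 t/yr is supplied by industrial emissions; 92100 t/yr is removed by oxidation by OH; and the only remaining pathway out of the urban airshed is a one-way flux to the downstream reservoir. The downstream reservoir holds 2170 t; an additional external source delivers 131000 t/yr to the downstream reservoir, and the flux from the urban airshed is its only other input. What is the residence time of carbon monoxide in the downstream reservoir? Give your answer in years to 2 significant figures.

Balance the urban airshed: ΣF_in = 129000 + 135000 = 264000 t/yr.
Flux to the downstream reservoir = ΣF_in − (92100) = 171900 t/yr.
Total input to the downstream reservoir = 171900 + 131000 = 302900 t/yr; at steady state this equals its total output.
τ = M / F = 2170 / 302900 = 0.007164 yr.

0.0072 yr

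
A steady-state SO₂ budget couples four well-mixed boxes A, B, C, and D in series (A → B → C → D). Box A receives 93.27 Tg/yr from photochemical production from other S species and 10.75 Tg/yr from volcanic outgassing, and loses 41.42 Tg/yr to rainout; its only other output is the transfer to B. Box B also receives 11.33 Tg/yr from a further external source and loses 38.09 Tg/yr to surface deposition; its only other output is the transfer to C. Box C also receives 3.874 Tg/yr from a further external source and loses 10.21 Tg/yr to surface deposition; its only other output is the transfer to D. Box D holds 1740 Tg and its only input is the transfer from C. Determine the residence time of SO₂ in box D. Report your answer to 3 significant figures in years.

Box A: F(A→B) = (93.27 + 10.75) − 41.42 = 62.600 Tg/yr.
Box B: F(B→C) = (62.600 + 11.33) − 38.09 = 35.840 Tg/yr.
Box C: F(C→D) = (35.840 + 3.874) − 10.21 = 29.504 Tg/yr.
Box D throughput = its input = 29.504 Tg/yr; τ = 1740 / 29.504 = 58.98 yr.

59.0 yr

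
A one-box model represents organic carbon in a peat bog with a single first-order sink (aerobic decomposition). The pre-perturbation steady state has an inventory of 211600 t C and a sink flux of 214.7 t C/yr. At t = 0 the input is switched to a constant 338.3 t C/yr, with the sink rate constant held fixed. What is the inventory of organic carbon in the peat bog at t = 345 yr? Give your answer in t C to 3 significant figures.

The sink rate constant is k = F₀/M₀ = 214.7/211600 = 0.001015 yr⁻¹.
Solving dM/dt = F₁ − kM with M(0) = M₀ gives M(t) = F₁/k + (M₀ − F₁/k)·e^(−kt).
F₁/k = 338.3/0.001015 = 333420 t C; kt = 0.001015 × 345 = 0.3501, e^(−kt) = 0.7046.
M(345) = 333420 + (211600 − 333420) × 0.7046 = 333420 − 85840 = 247580 t C.

248000 t C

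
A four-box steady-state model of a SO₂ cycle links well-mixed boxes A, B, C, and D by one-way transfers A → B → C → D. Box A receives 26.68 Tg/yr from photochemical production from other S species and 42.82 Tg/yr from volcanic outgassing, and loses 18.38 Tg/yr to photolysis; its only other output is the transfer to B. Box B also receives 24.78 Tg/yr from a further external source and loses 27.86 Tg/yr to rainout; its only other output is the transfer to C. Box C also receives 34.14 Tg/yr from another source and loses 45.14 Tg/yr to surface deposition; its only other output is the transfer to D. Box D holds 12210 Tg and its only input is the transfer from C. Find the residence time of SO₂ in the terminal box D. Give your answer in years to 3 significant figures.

Box A: F(A→B) = (26.68 + 42.82) − 18.38 = 51.120 Tg/yr.
Box B: F(B→C) = (51.120 + 24.78) − 27.86 = 48.040 Tg/yr.
Box C: F(C→D) = (48.040 + 34.14) − 45.14 = 37.040 Tg/yr.
Box D throughput = its input = 37.040 Tg/yr; τ = 12210 / 37.040 = 329.6 yr.

330 yr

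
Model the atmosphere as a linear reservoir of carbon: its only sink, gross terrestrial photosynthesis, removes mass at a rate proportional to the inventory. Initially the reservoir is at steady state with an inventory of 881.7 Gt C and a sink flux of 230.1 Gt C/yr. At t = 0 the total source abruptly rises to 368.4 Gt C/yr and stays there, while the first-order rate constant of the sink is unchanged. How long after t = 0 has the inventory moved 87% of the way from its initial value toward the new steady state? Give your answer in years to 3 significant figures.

τ = M₀/F₀ = 881.7/230.1 = 3.832 yr.
The remaining gap fraction is e^(−t/τ); 87% covered ⇒ e^(−t/τ) = 0.130.
t = −τ ln(0.130) = 3.832 × 2.040 = 7.818 yr.

7.82 yr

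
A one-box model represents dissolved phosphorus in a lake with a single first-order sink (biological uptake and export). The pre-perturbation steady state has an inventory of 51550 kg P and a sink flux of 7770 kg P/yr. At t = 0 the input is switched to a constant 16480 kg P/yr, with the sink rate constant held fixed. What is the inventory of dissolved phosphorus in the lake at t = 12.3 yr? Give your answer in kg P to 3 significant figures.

Residence time τ = M₀/F₀ = 6.634 yr. The eventual steady state is M_∞ = M₀·(F₁/F₀) = 51550 × 16480/7770 = 109340 kg P.
The anomaly ΔM(t) = M(t) − M_∞ decays as ΔM₀·e^(−t/τ) with ΔM₀ = 51550 − 109340 = −57790 kg P.
At t = 12.3 yr, e^(−t/τ) = e^(−1.854) = 0.1566, so ΔM = −9050 kg P and M = 109340 − 9050 = 100290 kg P.

100000 kg P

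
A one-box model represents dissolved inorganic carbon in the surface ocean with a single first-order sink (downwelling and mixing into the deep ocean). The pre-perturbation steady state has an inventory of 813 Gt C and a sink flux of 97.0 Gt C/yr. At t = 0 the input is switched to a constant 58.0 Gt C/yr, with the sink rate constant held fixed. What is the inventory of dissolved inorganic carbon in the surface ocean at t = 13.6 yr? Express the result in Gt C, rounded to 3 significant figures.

551 Gt C

τ = M₀/F₀ = 813/97.0 = 8.381 yr; rate constant k = 1/τ.
New steady state M_∞ = F₁/k = F₁·τ = 58.0 × 8.381 = 486.12 Gt C.
M(t) = M_∞ + (M₀ − M_∞)·e^(−t/τ); t/τ = 13.6/8.381 = 1.623, so e^(−t/τ) = 0.1974.
M(t) = 486.12 + 326.9 × 0.1974 = 550.64 Gt C.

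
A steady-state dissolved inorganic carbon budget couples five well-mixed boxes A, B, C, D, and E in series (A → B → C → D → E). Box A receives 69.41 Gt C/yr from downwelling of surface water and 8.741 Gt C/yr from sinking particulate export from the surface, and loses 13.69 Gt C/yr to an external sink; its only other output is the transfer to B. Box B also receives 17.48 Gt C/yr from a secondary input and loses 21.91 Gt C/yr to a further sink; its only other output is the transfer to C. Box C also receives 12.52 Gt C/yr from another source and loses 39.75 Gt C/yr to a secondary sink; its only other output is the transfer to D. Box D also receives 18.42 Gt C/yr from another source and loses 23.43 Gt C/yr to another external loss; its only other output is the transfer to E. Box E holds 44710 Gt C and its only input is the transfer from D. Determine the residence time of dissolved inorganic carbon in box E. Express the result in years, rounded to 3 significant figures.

1610 yr

Box A: F(A→B) = (69.41 + 8.741) − 13.69 = 64.461 Gt C/yr.
Box B: F(B→C) = (64.461 + 17.48) − 21.91 = 60.031 Gt C/yr.
Box C: F(C→D) = (60.031 + 12.52) − 39.75 = 32.801 Gt C/yr.
Box D: F(D→E) = (32.801 + 18.42) − 23.43 = 27.791 Gt C/yr.
Box E throughput = its input = 27.791 Gt C/yr; τ = 44710 / 27.791 = 1609 yr.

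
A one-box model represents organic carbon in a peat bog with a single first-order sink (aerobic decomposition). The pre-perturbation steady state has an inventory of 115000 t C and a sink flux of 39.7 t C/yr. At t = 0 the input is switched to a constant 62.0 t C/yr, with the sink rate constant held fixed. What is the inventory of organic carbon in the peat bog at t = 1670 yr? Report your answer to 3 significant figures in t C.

The sink rate constant is k = F₀/M₀ = 39.7/115000 = 0.0003452 yr⁻¹.
Solving dM/dt = F₁ − kM with M(0) = M₀ gives M(t) = F₁/k + (M₀ − F₁/k)·e^(−kt).
F₁/k = 62.0/0.0003452 = 179600 t C; kt = 0.0003452 × 1670 = 0.5765, e^(−kt) = 0.5619.
M(1670) = 179600 + (115000 − 179600) × 0.5619 = 179600 − 36290 = 143300 t C.

143000 t C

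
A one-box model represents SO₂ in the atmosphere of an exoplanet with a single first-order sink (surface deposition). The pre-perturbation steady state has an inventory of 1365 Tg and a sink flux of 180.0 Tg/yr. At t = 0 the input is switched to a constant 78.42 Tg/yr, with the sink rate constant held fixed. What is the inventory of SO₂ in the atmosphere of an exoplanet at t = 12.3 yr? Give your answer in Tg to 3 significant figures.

747 Tg

Residence time τ = M₀/F₀ = 7.583 yr. The eventual steady state is M_∞ = M₀·(F₁/F₀) = 1365 × 78.42/180.0 = 594.68 Tg.
The anomaly ΔM(t) = M(t) − M_∞ decays as ΔM₀·e^(−t/τ) with ΔM₀ = 1365 − 594.68 = 770.3 Tg.
At t = 12.3 yr, e^(−t/τ) = e^(−1.622) = 0.1975, so ΔM = 152.1 Tg and M = 594.68 + 152.1 = 746.83 Tg.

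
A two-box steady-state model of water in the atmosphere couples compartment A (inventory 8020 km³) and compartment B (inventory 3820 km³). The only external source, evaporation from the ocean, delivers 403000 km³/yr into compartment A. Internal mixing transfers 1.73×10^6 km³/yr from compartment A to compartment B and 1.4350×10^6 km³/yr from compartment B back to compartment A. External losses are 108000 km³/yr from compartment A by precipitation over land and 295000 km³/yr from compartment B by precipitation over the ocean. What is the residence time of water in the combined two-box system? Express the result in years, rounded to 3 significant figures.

0.0294 yr

Treat the two boxes together as one reservoir: the mixing fluxes between them are internal recycling, so τ = ΣM / Σ(external losses).
M_total = 8020 + 3820 = 11840 km³.
ΣF_external_out = 108000 + 295000 = 403000 km³/yr.
τ = M_total / ΣF_ext = 11840 / 403000 = 0.02938 yr.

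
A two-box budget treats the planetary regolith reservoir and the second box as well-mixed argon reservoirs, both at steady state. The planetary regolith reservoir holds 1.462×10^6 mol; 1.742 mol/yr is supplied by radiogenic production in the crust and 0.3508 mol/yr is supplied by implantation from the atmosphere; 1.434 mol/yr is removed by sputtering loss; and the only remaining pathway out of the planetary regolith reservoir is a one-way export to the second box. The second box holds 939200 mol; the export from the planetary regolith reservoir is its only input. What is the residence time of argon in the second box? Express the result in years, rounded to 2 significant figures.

1.4×10^6 yr

Balance the planetary regolith reservoir: ΣF_in = 1.742 + 0.3508 = 2.0928 mol/yr.
Export to the second box = ΣF_in − (1.434) = 0.65880 mol/yr.
At steady state the output of the second box equals its input, 0.65880 mol/yr.
τ = M / F = 939200 / 0.65880 = 1.426×10^6 yr.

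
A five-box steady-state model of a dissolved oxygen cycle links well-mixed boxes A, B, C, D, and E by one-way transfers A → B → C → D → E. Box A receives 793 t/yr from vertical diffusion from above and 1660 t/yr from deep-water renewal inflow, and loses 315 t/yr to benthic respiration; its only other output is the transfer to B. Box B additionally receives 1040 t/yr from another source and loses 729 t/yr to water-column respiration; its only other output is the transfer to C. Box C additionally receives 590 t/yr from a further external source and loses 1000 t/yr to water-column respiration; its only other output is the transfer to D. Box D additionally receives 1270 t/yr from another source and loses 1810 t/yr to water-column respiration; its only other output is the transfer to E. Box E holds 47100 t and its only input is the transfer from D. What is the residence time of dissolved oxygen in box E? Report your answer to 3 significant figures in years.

Box A: F(A→B) = (793 + 1660) − 315 = 2138.0 t/yr.
Box B: F(B→C) = (2138.0 + 1040) − 729 = 2449.0 t/yr.
Box C: F(C→D) = (2449.0 + 590) − 1000 = 2039.0 t/yr.
Box D: F(D→E) = (2039.0 + 1270) − 1810 = 1499.0 t/yr.
Box E throughput = its input = 1499.0 t/yr; τ = 47100 / 1499.0 = 31.42 yr.

31.4 yr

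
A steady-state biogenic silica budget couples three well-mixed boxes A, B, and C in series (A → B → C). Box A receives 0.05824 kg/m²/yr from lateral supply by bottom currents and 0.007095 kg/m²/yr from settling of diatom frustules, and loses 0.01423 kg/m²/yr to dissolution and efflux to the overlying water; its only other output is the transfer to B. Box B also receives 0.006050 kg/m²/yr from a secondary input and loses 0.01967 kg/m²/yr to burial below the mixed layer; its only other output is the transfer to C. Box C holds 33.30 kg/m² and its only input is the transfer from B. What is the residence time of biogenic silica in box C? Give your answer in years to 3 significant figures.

888 yr

Box A: F(A→B) = (0.05824 + 0.007095) − 0.01423 = 0.051105 kg/m²/yr.
Box B: F(B→C) = (0.051105 + 0.006050) − 0.01967 = 0.037485 kg/m²/yr.
Box C throughput = its input = 0.037485 kg/m²/yr; τ = 33.30 / 0.037485 = 888.4 yr.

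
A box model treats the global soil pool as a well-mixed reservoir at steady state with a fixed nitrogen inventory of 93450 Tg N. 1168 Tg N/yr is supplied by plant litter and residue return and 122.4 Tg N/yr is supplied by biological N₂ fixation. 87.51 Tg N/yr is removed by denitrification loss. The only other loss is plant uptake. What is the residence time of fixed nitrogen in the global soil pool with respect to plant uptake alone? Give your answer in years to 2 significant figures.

78 yr

At steady state ΣF_in = ΣF_out.
ΣF_in = 1168 + 122.4 = 1290.4 Tg N/yr.
Plant uptake flux = ΣF_in − (87.51) = 1290.4 − 87.51 = 1203 Tg N/yr.
τ = M / F = 93450 / 1203 = 77.69 yr.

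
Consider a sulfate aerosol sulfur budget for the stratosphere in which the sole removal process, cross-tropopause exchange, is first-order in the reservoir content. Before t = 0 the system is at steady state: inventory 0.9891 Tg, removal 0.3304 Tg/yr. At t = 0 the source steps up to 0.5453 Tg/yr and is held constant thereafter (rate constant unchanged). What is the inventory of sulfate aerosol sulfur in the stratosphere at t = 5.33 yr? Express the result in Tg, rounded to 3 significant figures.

1.52 Tg

Residence time τ = M₀/F₀ = 2.994 yr. The eventual steady state is M_∞ = M₀·(F₁/F₀) = 0.9891 × 0.5453/0.3304 = 1.6324 Tg.
The anomaly ΔM(t) = M(t) − M_∞ decays as ΔM₀·e^(−t/τ) with ΔM₀ = 0.9891 − 1.6324 = −0.6433 Tg.
At t = 5.33 yr, e^(−t/τ) = e^(−1.780) = 0.1686, so ΔM = −0.1084 Tg and M = 1.6324 − 0.1084 = 1.5240 Tg.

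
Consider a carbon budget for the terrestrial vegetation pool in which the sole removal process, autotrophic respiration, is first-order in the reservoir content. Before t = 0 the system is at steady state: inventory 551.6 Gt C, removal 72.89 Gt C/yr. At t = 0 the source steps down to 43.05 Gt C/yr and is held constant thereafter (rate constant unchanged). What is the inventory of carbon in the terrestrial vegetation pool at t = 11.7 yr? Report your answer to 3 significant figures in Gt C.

374 Gt C

The sink rate constant is k = F₀/M₀ = 72.89/551.6 = 0.1321 yr⁻¹.
Solving dM/dt = F₁ − kM with M(0) = M₀ gives M(t) = F₁/k + (M₀ − F₁/k)·e^(−kt).
F₁/k = 43.05/0.1321 = 325.78 Gt C; kt = 0.1321 × 11.7 = 1.546, e^(−kt) = 0.2131.
M(11.7) = 325.78 + (551.6 − 325.78) × 0.2131 = 325.78 + 48.12 = 373.90 Gt C.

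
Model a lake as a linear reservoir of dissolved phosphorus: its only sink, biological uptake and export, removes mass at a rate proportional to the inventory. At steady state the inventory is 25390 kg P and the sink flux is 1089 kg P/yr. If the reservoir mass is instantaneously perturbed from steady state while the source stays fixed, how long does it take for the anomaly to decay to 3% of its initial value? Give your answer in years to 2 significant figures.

For a linear reservoir the anomaly decays as exp(−t/τ) with τ = M/F = 25390/1089 = 23.31 yr.
exp(−t/τ) = 0.03 ⇒ t = −τ ln(0.03) = 23.31 × 3.507 = 81.76 yr.

82 yr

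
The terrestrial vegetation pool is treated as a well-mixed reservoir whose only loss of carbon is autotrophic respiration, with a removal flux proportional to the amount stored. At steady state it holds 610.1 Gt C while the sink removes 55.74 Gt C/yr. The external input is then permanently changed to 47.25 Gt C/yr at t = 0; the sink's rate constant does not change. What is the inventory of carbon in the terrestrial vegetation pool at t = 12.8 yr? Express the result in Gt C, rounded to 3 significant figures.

546 Gt C

The sink rate constant is k = F₀/M₀ = 55.74/610.1 = 0.09136 yr⁻¹.
Solving dM/dt = F₁ − kM with M(0) = M₀ gives M(t) = F₁/k + (M₀ − F₁/k)·e^(−kt).
F₁/k = 47.25/0.09136 = 517.17 Gt C; kt = 0.09136 × 12.8 = 1.169, e^(−kt) = 0.3105.
M(12.8) = 517.17 + (610.1 − 517.17) × 0.3105 = 517.17 + 28.86 = 546.03 Gt C.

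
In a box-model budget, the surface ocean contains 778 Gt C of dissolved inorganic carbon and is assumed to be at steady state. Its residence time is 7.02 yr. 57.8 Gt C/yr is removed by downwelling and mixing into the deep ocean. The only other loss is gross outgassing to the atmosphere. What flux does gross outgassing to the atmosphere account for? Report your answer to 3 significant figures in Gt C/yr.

Total removal F = M/τ = 778 / 7.02 = 110.8 Gt C/yr.
Gross outgassing to the atmosphere = F − (57.8) = 110.8 − 57.80 = 53.03 Gt C/yr.

53.0 Gt C/yr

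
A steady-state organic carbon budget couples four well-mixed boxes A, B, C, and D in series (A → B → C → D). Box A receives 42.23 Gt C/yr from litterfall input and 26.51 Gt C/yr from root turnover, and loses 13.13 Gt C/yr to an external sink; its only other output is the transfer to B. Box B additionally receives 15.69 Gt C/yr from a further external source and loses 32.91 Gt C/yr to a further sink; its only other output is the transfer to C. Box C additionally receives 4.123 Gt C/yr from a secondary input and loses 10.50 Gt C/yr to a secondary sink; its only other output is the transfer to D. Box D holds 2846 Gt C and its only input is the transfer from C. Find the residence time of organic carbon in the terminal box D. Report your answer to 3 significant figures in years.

Box A: F(A→B) = (42.23 + 26.51) − 13.13 = 55.610 Gt C/yr.
Box B: F(B→C) = (55.610 + 15.69) − 32.91 = 38.390 Gt C/yr.
Box C: F(C→D) = (38.390 + 4.123) − 10.50 = 32.013 Gt C/yr.
Box D throughput = its input = 32.013 Gt C/yr; τ = 2846 / 32.013 = 88.90 yr.

88.9 yr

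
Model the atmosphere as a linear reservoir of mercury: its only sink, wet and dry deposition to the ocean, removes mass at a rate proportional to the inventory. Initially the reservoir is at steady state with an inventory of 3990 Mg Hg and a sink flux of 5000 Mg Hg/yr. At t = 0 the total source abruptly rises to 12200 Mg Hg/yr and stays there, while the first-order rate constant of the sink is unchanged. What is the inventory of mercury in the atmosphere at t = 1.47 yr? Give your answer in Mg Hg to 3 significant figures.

8830 Mg Hg

τ = M₀/F₀ = 3990/5000 = 0.7980 yr; rate constant k = 1/τ.
New steady state M_∞ = F₁/k = F₁·τ = 12200 × 0.7980 = 9735.6 Mg Hg.
M(t) = M_∞ + (M₀ − M_∞)·e^(−t/τ); t/τ = 1.47/0.7980 = 1.842, so e^(−t/τ) = 0.1585.
M(t) = 9735.6 − 5746 × 0.1585 = 8825.0 Mg Hg.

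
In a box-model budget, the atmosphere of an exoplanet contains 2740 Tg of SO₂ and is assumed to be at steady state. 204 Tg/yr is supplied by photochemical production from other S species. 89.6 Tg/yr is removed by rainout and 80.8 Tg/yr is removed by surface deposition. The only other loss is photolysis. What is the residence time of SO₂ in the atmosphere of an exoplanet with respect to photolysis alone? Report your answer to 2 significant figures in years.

82 yr

At steady state ΣF_in = ΣF_out.
ΣF_in = 204.00 Tg/yr.
Photolysis flux = ΣF_in − (89.6 + 80.8) = 204.00 − 170.4 = 33.60 Tg/yr.
τ = M / F = 2740 / 33.60 = 81.55 yr.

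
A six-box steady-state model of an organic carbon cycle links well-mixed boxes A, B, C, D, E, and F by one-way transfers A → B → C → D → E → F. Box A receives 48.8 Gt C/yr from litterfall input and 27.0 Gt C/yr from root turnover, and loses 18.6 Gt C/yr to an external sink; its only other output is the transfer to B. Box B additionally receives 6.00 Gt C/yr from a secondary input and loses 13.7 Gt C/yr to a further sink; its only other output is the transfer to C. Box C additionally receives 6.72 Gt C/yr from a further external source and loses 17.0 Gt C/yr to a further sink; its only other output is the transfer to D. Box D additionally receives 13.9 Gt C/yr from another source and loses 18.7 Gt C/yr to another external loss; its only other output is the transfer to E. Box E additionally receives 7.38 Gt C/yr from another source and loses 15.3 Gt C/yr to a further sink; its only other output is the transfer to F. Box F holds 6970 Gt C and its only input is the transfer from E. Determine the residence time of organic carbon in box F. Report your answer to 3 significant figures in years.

263 yr

Box A: F(A→B) = (48.8 + 27.0) − 18.6 = 57.200 Gt C/yr.
Box B: F(B→C) = (57.200 + 6.00) − 13.7 = 49.500 Gt C/yr.
Box C: F(C→D) = (49.500 + 6.72) − 17.0 = 39.220 Gt C/yr.
Box D: F(D→E) = (39.220 + 13.9) − 18.7 = 34.420 Gt C/yr.
Box E: F(E→F) = (34.420 + 7.38) − 15.3 = 26.500 Gt C/yr.
Box F throughput = its input = 26.500 Gt C/yr; τ = 6970 / 26.500 = 263.0 yr.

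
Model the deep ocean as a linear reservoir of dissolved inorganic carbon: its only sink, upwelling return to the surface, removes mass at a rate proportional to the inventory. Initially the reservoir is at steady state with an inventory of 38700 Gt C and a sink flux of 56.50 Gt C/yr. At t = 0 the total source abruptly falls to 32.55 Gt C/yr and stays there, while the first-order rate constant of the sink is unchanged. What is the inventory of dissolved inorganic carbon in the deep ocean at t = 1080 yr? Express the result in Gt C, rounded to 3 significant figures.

25700 Gt C

Residence time τ = M₀/F₀ = 685.0 yr. The eventual steady state is M_∞ = M₀·(F₁/F₀) = 38700 × 32.55/56.50 = 22295 Gt C.
The anomaly ΔM(t) = M(t) − M_∞ decays as ΔM₀·e^(−t/τ) with ΔM₀ = 38700 − 22295 = 16400 Gt C.
At t = 1080 yr, e^(−t/τ) = e^(−1.577) = 0.2066, so ΔM = 3390 Gt C and M = 22295 + 3390 = 25685 Gt C.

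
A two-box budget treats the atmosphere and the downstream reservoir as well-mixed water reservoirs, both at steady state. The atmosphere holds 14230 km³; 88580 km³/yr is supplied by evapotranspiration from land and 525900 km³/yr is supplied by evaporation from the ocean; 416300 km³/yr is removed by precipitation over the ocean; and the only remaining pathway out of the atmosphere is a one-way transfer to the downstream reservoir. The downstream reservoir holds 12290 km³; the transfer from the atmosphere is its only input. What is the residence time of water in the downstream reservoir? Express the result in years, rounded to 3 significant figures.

0.0620 yr

Balance the atmosphere: ΣF_in = 88580 + 525900 = 614480 km³/yr.
Transfer to the downstream reservoir = ΣF_in − (416300) = 198180 km³/yr.
At steady state the output of the downstream reservoir equals its input, 198180 km³/yr.
τ = M / F = 12290 / 198180 = 0.06201 yr.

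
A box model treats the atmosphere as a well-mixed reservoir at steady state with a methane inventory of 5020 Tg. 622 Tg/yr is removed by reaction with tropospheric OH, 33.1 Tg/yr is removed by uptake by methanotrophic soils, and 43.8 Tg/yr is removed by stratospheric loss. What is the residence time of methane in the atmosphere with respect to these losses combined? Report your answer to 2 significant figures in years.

7.2 yr

Total removal = 622.0 + 33.10 + 43.80 = 698.90 Tg/yr.
τ = M / ΣF_out = 5020 / 698.90 = 7.183 yr.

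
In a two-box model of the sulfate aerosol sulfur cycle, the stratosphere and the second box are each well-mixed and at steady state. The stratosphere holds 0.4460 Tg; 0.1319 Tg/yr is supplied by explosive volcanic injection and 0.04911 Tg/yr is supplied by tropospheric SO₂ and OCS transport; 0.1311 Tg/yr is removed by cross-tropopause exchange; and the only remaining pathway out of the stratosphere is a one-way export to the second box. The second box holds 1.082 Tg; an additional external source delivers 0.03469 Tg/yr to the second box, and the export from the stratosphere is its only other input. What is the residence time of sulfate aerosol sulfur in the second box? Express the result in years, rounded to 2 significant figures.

13 yr

Balance the stratosphere: ΣF_in = 0.1319 + 0.04911 = 0.18101 Tg/yr.
Export to the second box = ΣF_in − (0.1311) = 0.049910 Tg/yr.
Total input to the second box = 0.049910 + 0.03469 = 0.084600 Tg/yr; at steady state this equals its total output.
τ = M / F = 1.082 / 0.084600 = 12.79 yr.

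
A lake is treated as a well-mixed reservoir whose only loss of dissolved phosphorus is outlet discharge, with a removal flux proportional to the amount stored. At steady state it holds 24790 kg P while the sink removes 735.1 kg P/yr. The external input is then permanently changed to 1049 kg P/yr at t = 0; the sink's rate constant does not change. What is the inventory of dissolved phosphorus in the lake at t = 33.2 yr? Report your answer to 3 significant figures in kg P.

31400 kg P

Residence time τ = M₀/F₀ = 33.72 yr. The eventual steady state is M_∞ = M₀·(F₁/F₀) = 24790 × 1049/735.1 = 35376 kg P.
The anomaly ΔM(t) = M(t) − M_∞ decays as ΔM₀·e^(−t/τ) with ΔM₀ = 24790 − 35376 = −10590 kg P.
At t = 33.2 yr, e^(−t/τ) = e^(−0.9845) = 0.3736, so ΔM = −3955 kg P and M = 35376 − 3955 = 31421 kg P.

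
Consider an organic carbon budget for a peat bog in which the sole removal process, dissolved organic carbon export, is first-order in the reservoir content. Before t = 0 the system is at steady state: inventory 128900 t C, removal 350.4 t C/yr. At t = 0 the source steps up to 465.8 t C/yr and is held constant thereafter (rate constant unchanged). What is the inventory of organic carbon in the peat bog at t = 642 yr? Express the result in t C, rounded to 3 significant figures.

Residence time τ = M₀/F₀ = 367.9 yr. The eventual steady state is M_∞ = M₀·(F₁/F₀) = 128900 × 465.8/350.4 = 171350 t C.
The anomaly ΔM(t) = M(t) − M_∞ decays as ΔM₀·e^(−t/τ) with ΔM₀ = 128900 − 171350 = −42450 t C.
At t = 642 yr, e^(−t/τ) = e^(−1.745) = 0.1746, so ΔM = −7412 t C and M = 171350 − 7412 = 163940 t C.

164000 t C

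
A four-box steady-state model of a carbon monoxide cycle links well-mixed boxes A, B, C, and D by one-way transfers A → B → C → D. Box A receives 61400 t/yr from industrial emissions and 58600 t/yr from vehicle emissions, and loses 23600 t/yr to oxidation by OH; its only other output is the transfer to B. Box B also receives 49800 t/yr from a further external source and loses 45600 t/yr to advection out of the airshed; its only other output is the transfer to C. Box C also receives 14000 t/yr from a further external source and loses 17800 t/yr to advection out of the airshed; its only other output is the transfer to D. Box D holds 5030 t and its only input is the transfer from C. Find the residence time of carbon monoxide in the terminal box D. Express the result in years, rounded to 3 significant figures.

Box A: F(A→B) = (61400 + 58600) − 23600 = 96400 t/yr.
Box B: F(B→C) = (96400 + 49800) − 45600 = 100600 t/yr.
Box C: F(C→D) = (100600 + 14000) − 17800 = 96800 t/yr.
Box D throughput = its input = 96800 t/yr; τ = 5030 / 96800 = 0.05196 yr.

0.0520 yr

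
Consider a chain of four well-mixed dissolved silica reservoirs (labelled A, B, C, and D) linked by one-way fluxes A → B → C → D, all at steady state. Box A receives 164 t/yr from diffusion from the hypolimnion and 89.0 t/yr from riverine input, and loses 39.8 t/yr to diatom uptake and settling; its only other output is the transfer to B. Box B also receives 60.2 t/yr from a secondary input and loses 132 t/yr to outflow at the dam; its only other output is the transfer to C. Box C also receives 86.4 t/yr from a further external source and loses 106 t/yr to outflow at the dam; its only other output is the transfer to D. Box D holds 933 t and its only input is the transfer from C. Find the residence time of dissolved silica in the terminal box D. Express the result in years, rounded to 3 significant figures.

7.66 yr

Box A: F(A→B) = (164 + 89.0) − 39.8 = 213.20 t/yr.
Box B: F(B→C) = (213.20 + 60.2) − 132 = 141.40 t/yr.
Box C: F(C→D) = (141.40 + 86.4) − 106 = 121.80 t/yr.
Box D throughput = its input = 121.80 t/yr; τ = 933 / 121.80 = 7.660 yr.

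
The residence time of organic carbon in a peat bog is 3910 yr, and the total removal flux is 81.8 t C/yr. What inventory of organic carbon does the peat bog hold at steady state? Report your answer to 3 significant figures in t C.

320000 t C

τ = M/F ⇒ M = τ × F = 3910 × 81.8 = 319800 t C.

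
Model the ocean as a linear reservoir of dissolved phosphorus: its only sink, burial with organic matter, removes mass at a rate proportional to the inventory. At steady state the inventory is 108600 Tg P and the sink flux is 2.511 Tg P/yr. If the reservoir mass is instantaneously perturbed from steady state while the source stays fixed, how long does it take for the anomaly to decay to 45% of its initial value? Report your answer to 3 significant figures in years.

For a linear reservoir the anomaly decays as exp(−t/τ) with τ = M/F = 108600/2.511 = 43250 yr.
exp(−t/τ) = 0.45 ⇒ t = −τ ln(0.45) = 43250 × 0.7985 = 34540 yr.

34500 yr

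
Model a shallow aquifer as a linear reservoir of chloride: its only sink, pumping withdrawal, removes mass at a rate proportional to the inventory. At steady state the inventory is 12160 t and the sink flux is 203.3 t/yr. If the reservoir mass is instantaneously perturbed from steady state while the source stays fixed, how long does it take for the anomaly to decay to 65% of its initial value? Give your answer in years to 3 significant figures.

25.8 yr

For a linear reservoir the anomaly decays as exp(−t/τ) with τ = M/F = 12160/203.3 = 59.81 yr.
exp(−t/τ) = 0.65 ⇒ t = −τ ln(0.65) = 59.81 × 0.4308 = 25.77 yr.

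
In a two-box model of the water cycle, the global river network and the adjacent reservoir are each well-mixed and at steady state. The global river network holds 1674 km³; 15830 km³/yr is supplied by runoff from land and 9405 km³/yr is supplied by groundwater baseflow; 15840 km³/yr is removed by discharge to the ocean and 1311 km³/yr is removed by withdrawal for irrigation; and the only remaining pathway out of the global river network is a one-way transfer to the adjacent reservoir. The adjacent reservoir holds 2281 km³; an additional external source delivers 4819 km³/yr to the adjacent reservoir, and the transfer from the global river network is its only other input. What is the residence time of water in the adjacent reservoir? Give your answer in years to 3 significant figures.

0.177 yr

Balance the global river network: ΣF_in = 15830 + 9405 = 25235 km³/yr.
Transfer to the adjacent reservoir = ΣF_in − (15840 + 1311) = 8084.0 km³/yr.
Total input to the adjacent reservoir = 8084.0 + 4819 = 12903 km³/yr; at steady state this equals its total output.
τ = M / F = 2281 / 12903 = 0.1768 yr.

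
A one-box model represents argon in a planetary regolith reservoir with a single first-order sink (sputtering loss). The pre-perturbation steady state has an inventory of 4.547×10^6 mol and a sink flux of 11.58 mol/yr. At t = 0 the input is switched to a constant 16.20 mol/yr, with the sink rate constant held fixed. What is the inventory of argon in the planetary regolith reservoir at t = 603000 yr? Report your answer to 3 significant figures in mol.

τ = M₀/F₀ = 4.547×10^6/11.58 = 392700 yr; rate constant k = 1/τ.
New steady state M_∞ = F₁/k = F₁·τ = 16.20 × 392700 = 6.3611×10^6 mol.
M(t) = M_∞ + (M₀ − M_∞)·e^(−t/τ); t/τ = 603000/392700 = 1.536, so e^(−t/τ) = 0.2153.
M(t) = 6.3611×10^6 − 1.814×10^6 × 0.2153 = 5.9705×10^6 mol.

5.97×10^6 mol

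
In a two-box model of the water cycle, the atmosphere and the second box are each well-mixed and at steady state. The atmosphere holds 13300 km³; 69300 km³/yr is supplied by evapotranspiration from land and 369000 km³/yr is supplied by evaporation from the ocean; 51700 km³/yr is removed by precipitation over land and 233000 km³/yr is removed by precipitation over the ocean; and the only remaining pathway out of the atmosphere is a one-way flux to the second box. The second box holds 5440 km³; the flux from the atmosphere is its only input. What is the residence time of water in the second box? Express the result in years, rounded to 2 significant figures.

Balance the atmosphere: ΣF_in = 69300 + 369000 = 438300 km³/yr.
Flux to the second box = ΣF_in − (51700 + 233000) = 153600 km³/yr.
At steady state the output of the second box equals its input, 153600 km³/yr.
τ = M / F = 5440 / 153600 = 0.03542 yr.

0.035 yr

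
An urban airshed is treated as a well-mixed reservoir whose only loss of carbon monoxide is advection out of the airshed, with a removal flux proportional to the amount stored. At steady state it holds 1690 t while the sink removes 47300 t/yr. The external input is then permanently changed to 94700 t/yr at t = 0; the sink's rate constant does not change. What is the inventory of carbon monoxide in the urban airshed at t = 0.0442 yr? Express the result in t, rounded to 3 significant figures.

The sink rate constant is k = F₀/M₀ = 47300/1690 = 27.99 yr⁻¹.
Solving dM/dt = F₁ − kM with M(0) = M₀ gives M(t) = F₁/k + (M₀ − F₁/k)·e^(−kt).
F₁/k = 94700/27.99 = 3383.6 t; kt = 27.99 × 0.0442 = 1.237, e^(−kt) = 0.2902.
M(0.0442) = 3383.6 + (1690 − 3383.6) × 0.2902 = 3383.6 − 491.5 = 2892.0 t.

2890 t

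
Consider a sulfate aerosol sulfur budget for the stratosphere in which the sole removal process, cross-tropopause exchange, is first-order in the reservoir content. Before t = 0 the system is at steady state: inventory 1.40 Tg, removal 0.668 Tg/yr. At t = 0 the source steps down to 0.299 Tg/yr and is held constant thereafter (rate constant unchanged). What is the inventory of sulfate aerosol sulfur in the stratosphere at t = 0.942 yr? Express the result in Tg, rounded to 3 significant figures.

1.12 Tg

Residence time τ = M₀/F₀ = 2.096 yr. The eventual steady state is M_∞ = M₀·(F₁/F₀) = 1.40 × 0.299/0.668 = 0.62665 Tg.
The anomaly ΔM(t) = M(t) − M_∞ decays as ΔM₀·e^(−t/τ) with ΔM₀ = 1.40 − 0.62665 = 0.7734 Tg.
At t = 0.942 yr, e^(−t/τ) = e^(−0.4495) = 0.6380, so ΔM = 0.4934 Tg and M = 0.62665 + 0.4934 = 1.1200 Tg.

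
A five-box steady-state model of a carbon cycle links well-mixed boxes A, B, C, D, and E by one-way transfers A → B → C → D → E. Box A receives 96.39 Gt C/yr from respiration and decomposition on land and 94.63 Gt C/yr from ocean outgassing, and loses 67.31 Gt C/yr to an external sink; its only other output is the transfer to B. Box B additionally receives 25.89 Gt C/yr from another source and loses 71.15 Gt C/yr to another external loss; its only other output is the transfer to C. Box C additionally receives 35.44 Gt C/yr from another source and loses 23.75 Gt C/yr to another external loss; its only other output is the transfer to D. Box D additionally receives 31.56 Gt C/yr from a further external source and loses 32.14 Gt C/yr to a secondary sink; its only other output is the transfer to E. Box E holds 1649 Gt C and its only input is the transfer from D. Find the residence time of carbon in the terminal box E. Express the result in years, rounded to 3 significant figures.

18.4 yr

Box A: F(A→B) = (96.39 + 94.63) − 67.31 = 123.71 Gt C/yr.
Box B: F(B→C) = (123.71 + 25.89) − 71.15 = 78.450 Gt C/yr.
Box C: F(C→D) = (78.450 + 35.44) − 23.75 = 90.140 Gt C/yr.
Box D: F(D→E) = (90.140 + 31.56) − 32.14 = 89.560 Gt C/yr.
Box E throughput = its input = 89.560 Gt C/yr; τ = 1649 / 89.560 = 18.41 yr.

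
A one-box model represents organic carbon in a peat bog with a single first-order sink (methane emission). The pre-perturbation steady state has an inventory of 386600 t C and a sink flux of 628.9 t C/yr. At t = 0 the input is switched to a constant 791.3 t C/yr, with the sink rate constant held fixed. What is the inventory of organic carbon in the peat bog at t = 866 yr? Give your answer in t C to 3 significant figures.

462000 t C

Residence time τ = M₀/F₀ = 614.7 yr. The eventual steady state is M_∞ = M₀·(F₁/F₀) = 386600 × 791.3/628.9 = 486430 t C.
The anomaly ΔM(t) = M(t) − M_∞ decays as ΔM₀·e^(−t/τ) with ΔM₀ = 386600 − 486430 = −99830 t C.
At t = 866 yr, e^(−t/τ) = e^(−1.409) = 0.2444, so ΔM = −24400 t C and M = 486430 − 24400 = 462030 t C.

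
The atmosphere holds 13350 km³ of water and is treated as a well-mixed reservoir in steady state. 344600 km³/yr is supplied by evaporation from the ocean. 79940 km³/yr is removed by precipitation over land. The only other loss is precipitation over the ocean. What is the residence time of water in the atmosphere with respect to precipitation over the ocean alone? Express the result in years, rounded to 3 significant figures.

0.0504 yr

At steady state ΣF_in = ΣF_out.
ΣF_in = 344600 km³/yr.
Precipitation over the ocean flux = ΣF_in − (79940) = 344600 − 79940 = 264700 km³/yr.
τ = M / F = 13350 / 264700 = 0.05044 yr.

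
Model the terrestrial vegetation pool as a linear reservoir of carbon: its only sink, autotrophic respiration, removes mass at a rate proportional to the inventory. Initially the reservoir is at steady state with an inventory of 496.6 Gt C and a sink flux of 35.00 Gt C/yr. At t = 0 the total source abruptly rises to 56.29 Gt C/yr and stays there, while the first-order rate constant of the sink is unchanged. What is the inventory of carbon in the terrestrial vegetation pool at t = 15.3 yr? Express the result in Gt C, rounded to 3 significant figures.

696 Gt C

Residence time τ = M₀/F₀ = 14.19 yr. The eventual steady state is M_∞ = M₀·(F₁/F₀) = 496.6 × 56.29/35.00 = 798.67 Gt C.
The anomaly ΔM(t) = M(t) − M_∞ decays as ΔM₀·e^(−t/τ) with ΔM₀ = 496.6 − 798.67 = −302.1 Gt C.
At t = 15.3 yr, e^(−t/τ) = e^(−1.078) = 0.3402, so ΔM = −102.8 Gt C and M = 798.67 − 102.8 = 695.92 Gt C.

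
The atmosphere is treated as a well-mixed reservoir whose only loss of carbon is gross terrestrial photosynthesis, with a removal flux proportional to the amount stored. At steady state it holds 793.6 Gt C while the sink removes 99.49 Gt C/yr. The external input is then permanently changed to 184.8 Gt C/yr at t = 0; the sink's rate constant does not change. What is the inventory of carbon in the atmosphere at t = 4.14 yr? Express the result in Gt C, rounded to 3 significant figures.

1070 Gt C

The sink rate constant is k = F₀/M₀ = 99.49/793.6 = 0.1254 yr⁻¹.
Solving dM/dt = F₁ − kM with M(0) = M₀ gives M(t) = F₁/k + (M₀ − F₁/k)·e^(−kt).
F₁/k = 184.8/0.1254 = 1474.1 Gt C; kt = 0.1254 × 4.14 = 0.5190, e^(−kt) = 0.5951.
M(4.14) = 1474.1 + (793.6 − 1474.1) × 0.5951 = 1474.1 − 405.0 = 1069.1 Gt C.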